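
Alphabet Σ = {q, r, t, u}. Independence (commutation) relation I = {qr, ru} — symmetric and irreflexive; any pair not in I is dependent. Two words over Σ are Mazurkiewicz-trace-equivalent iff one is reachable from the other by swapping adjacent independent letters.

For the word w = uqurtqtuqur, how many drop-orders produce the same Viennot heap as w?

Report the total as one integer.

16

#0=u has no predecessor
#1=q depends on [0:u]
#2=u depends on [1:q]
#3=r has no predecessor
#4=t depends on [2:u, 3:r]
#5=q depends on [4:t]
#6=t depends on [5:q]
#7=u depends on [6:t]
#8=q depends on [7:u]
#9=u depends on [8:q]
#10=r depends on [6:t]
sources: [0:u, 3:r]
N(rest) = Σ N(rest − s) over sources s of rest; N(one piece) = 1:
  size 1 → [9]=1  [10]=1
  size 2 → [8,9]=1  [9,10]=2
  size 3 → [7,8,9]=1  [8,9,10]=3
  size 4 → [7,8,9,10]=4
  size 5 → [6,7,8,9,10]=4
  size 6 → [5,6,7,8,9,10]=4
  size 7 → [4,5,6,7,8,9,10]=4
  size 8 → [2,4,5,6,7,8,9,10]=4  [3,4,5,6,7,8,9,10]=4
  size 9 → [1,2,4,5,6,7,8,9,10]=4  [2,3,4,5,6,7,8,9,10]=8
  first=0(u) contributes 12
  first=3(r) contributes 4
|[w]| = 16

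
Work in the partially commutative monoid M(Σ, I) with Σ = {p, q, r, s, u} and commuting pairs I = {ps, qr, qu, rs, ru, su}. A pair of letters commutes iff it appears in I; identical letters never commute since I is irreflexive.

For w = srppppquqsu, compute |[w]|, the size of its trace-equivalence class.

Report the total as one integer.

#0=s has no predecessor
#1=r has no predecessor
#2=p depends on [1:r]
#3=p depends on [2:p]
#4=p depends on [3:p]
#5=p depends on [4:p]
#6=q depends on [0:s, 5:p]
#7=u depends on [5:p]
#8=q depends on [6:q]
#9=s depends on [8:q]
#10=u depends on [7:u]
sources: [0:s, 1:r]
N(rest) = Σ N(rest − s) over sources s of rest; N(one piece) = 1:
  size 1 → [9]=1  [10]=1
  size 2 → [7,10]=1  [8,9]=1  [9,10]=2
  size 3 → [6,8,9]=1  [7,9,10]=3  [8,9,10]=3
  size 4 → [0,6,8,9]=1  [6,8,9,10]=4  [7,8,9,10]=6
  size 5 → [0,6,8,9,10]=5  [6,7,8,9,10]=10
  size 6 → [0,6,7,8,9,10]=15  [5,6,7,8,9,10]=10
  size 7 → [0,5,6,7,8,9,10]=25  [4,5,6,7,8,9,10]=10
  size 8 → [0,4,5,6,7,8,9,10]=35  [3,4,5,6,7,8,9,10]=10
  size 9 → [0,3,4,5,6,7,8,9,10]=45  [2,3,4,5,6,7,8,9,10]=10
  first=0(s) contributes 10
  first=1(r) contributes 55
|[w]| = 65

65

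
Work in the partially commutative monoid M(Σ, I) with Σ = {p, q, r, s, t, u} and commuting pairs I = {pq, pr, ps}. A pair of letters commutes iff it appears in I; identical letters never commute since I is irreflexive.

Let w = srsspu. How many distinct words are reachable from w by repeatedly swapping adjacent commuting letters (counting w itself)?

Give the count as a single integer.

5

0(s) covers ∅
1(r) covers 0:s
2(s) covers 1:r
3(s) covers 2:s
4(p) covers ∅
5(u) covers 3:s, 4:p
floor of heap: 0:s, 4:p
completions by unplaced set U, small U first (add the entries for U minus each lowest piece of U):
  |U|=1: {5}:1
  |U|=2: {3,5}:1  {4,5}:1
  |U|=3: {2,3,5}:1  {3,4,5}:2
  |U|=4: {1,2,3,5}:1  {2,3,4,5}:3
  start at 0(s): 4
  start at 4(p): 1
sum over floor = 5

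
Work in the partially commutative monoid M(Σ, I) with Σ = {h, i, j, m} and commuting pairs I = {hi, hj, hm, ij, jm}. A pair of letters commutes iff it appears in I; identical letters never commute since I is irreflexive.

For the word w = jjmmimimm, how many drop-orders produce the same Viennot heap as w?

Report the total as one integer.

36

piece 0:j — minimal
piece 1:j rests on {0:j}
piece 2:m — minimal
piece 3:m rests on {2:m}
piece 4:i rests on {3:m}
piece 5:m rests on {4:i}
piece 6:i rests on {5:m}
piece 7:m rests on {6:i}
piece 8:m rests on {7:m}
minimal pieces: {0:j, 2:m}
ways to finish when only these pieces remain (= sum over removing one remaining piece with nothing left below it):
  1 left: {1}→1  {8}→1
  2 left: {0,1}→1  {1,8}→2  {7,8}→1
  3 left: {0,1,8}→3  {1,7,8}→3  {6,7,8}→1
  4 left: {0,1,7,8}→6  {1,6,7,8}→4  {5,6,7,8}→1
  5 left: {0,1,6,7,8}→10  {1,5,6,7,8}→5  {4,5,6,7,8}→1
  6 left: {0,1,5,6,7,8}→15  {1,4,5,6,7,8}→6  {3,4,5,6,7,8}→1
  7 left: {0,1,4,5,6,7,8}→21  {1,3,4,5,6,7,8}→7  {2,3,4,5,6,7,8}→1
  placing 0:j first → 8 extensions
  placing 2:m first → 28 extensions
total linear extensions = 36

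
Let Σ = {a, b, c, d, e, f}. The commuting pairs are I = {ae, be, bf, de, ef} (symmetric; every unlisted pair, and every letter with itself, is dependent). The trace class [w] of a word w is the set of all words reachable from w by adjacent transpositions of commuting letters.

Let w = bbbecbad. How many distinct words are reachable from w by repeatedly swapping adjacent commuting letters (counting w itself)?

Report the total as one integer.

4

drop 0:b onto floor
drop 1:b onto {0:b}
drop 2:b onto {1:b}
drop 3:e onto floor
drop 4:c onto {2:b, 3:e}
drop 5:b onto {4:c}
drop 6:a onto {5:b}
drop 7:d onto {6:a}
ground layer = {0:b, 3:e}
drop-orders for the pieces not yet dropped (sum over which currently-grounded one goes next):
  1 to go: {7} 1
  2 to go: {6,7} 1
  3 to go: {5,6,7} 1
  4 to go: {4,5,6,7} 1
  5 to go: {2,4,5,6,7} 1  {3,4,5,6,7} 1
  6 to go: {1,2,4,5,6,7} 1  {2,3,4,5,6,7} 2
  if 0:b drops first: 3 orders
  if 3:e drops first: 1 orders
heap linearizations: 4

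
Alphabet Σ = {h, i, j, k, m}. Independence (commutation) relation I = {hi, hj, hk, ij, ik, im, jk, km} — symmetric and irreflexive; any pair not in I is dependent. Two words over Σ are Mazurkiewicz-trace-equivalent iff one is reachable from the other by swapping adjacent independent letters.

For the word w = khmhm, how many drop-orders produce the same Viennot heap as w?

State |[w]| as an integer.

5

#0=k has no predecessor
#1=h has no predecessor
#2=m depends on [1:h]
#3=h depends on [2:m]
#4=m depends on [3:h]
sources: [0:k, 1:h]
N(rest) = Σ N(rest − s) over sources s of rest; N(one piece) = 1:
  size 1 → [0]=1  [4]=1
  size 2 → [0,4]=2  [3,4]=1
  size 3 → [0,3,4]=3  [2,3,4]=1
  first=0(k) contributes 1
  first=1(h) contributes 4
|[w]| = 5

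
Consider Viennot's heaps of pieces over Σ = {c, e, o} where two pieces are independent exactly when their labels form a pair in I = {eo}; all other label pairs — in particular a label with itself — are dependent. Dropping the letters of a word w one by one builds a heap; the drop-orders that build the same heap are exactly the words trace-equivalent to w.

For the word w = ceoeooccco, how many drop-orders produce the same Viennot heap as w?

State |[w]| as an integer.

10

#0=c has no predecessor
#1=e depends on [0:c]
#2=o depends on [0:c]
#3=e depends on [1:e]
#4=o depends on [2:o]
#5=o depends on [4:o]
#6=c depends on [3:e, 5:o]
#7=c depends on [6:c]
#8=c depends on [7:c]
#9=o depends on [8:c]
sources: [0:c]
N(rest) = Σ N(rest − s) over sources s of rest; N(one piece) = 1:
  size 1 → [9]=1
  size 2 → [8,9]=1
  size 3 → [7,8,9]=1
  size 4 → [6,7,8,9]=1
  size 5 → [3,6,7,8,9]=1  [5,6,7,8,9]=1
  size 6 → [1,3,6,7,8,9]=1  [3,5,6,7,8,9]=2  [4,5,6,7,8,9]=1
  size 7 → [1,3,5,6,7,8,9]=3  [2,4,5,6,7,8,9]=1  [3,4,5,6,7,8,9]=3
  size 8 → [1,3,4,5,6,7,8,9]=6  [2,3,4,5,6,7,8,9]=4
  first=0(c) contributes 10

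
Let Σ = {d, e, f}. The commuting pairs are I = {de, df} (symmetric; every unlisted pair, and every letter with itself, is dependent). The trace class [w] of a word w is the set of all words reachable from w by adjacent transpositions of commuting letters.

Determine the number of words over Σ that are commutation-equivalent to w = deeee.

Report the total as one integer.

drop 0:d onto floor
drop 1:e onto floor
drop 2:e onto {1:e}
drop 3:e onto {2:e}
drop 4:e onto {3:e}
ground layer = {0:d, 1:e}
drop-orders for the pieces not yet dropped (sum over which currently-grounded one goes next):
  1 to go: {0} 1  {4} 1
  2 to go: {0,4} 2  {3,4} 1
  3 to go: {0,3,4} 3  {2,3,4} 1
  if 0:d drops first: 1 orders
  if 1:e drops first: 4 orders
heap linearizations: 5

5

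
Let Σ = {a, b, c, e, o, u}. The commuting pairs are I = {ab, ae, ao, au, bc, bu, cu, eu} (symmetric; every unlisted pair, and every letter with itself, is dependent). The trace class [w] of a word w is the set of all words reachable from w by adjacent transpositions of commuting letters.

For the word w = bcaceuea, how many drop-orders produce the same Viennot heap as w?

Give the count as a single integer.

104

piece 0:b — minimal
piece 1:c — minimal
piece 2:a rests on {1:c}
piece 3:c rests on {2:a}
piece 4:e rests on {0:b, 3:c}
piece 5:u — minimal
piece 6:e rests on {4:e}
piece 7:a rests on {3:c}
minimal pieces: {0:b, 1:c, 5:u}
ways to finish when only these pieces remain (= sum over removing one remaining piece with nothing left below it):
  1 left: {5}→1  {6}→1  {7}→1
  2 left: {4,6}→1  {5,6}→2  {5,7}→2  {6,7}→2
  3 left: {0,4,6}→1  {4,5,6}→3  {4,6,7}→3  {5,6,7}→6
  4 left: {0,4,5,6}→4  {0,4,6,7}→4  {3,4,6,7}→3  {4,5,6,7}→12
  5 left: {0,3,4,6,7}→7  {0,4,5,6,7}→20  {2,3,4,6,7}→3  {3,4,5,6,7}→15
  6 left: {0,2,3,4,6,7}→10  {0,3,4,5,6,7}→42  {1,2,3,4,6,7}→3  {2,3,4,5,6,7}→18
  placing 0:b first → 21 extensions
  placing 1:c first → 70 extensions
  placing 5:u first → 13 extensions
total linear extensions = 104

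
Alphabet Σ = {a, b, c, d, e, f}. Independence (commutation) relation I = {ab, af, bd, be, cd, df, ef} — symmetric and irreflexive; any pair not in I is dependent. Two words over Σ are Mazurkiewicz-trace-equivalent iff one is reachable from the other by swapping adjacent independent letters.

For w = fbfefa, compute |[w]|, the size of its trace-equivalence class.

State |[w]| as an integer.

15

0(f) covers ∅
1(b) covers 0:f
2(f) covers 1:b
3(e) covers ∅
4(f) covers 2:f
5(a) covers 3:e
floor of heap: 0:f, 3:e
completions by unplaced set U, small U first (add the entries for U minus each lowest piece of U):
  |U|=1: {4}:1  {5}:1
  |U|=2: {2,4}:1  {3,5}:1  {4,5}:2
  |U|=3: {1,2,4}:1  {2,4,5}:3  {3,4,5}:3
  |U|=4: {0,1,2,4}:1  {1,2,4,5}:4  {2,3,4,5}:6
  start at 0(f): 10
  start at 3(e): 5
sum over floor = 15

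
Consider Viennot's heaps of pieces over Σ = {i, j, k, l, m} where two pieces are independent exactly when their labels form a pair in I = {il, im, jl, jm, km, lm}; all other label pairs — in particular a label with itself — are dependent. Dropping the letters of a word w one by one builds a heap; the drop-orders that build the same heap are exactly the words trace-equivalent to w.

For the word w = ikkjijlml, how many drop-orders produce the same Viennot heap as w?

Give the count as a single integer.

drop 0:i onto floor
drop 1:k onto {0:i}
drop 2:k onto {1:k}
drop 3:j onto {2:k}
drop 4:i onto {3:j}
drop 5:j onto {4:i}
drop 6:l onto {2:k}
drop 7:m onto floor
drop 8:l onto {6:l}
ground layer = {0:i, 7:m}
drop-orders for the pieces not yet dropped (sum over which currently-grounded one goes next):
  1 to go: {5} 1  {7} 1  {8} 1
  2 to go: {4,5} 1  {5,7} 2  {5,8} 2  {6,8} 1  {7,8} 2
  3 to go: {3,4,5} 1  {4,5,7} 3  {4,5,8} 3  {5,6,8} 3  {5,7,8} 6  {6,7,8} 3
  4 to go: {3,4,5,7} 4  {3,4,5,8} 4  {4,5,6,8} 6  {4,5,7,8} 12  {5,6,7,8} 12
  5 to go: {3,4,5,6,8} 10  {3,4,5,7,8} 20  {4,5,6,7,8} 30
  6 to go: {2,3,4,5,6,8} 10  {3,4,5,6,7,8} 60
  7 to go: {1,2,3,4,5,6,8} 10  {2,3,4,5,6,7,8} 70
  if 0:i drops first: 80 orders
  if 7:m drops first: 10 orders
heap linearizations: 90

90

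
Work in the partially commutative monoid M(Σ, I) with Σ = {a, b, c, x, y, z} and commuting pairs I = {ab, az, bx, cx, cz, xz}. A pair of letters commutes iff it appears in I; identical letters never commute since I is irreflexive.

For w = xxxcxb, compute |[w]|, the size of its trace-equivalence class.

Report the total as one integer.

0(x) covers ∅
1(x) covers 0:x
2(x) covers 1:x
3(c) covers ∅
4(x) covers 2:x
5(b) covers 3:c
floor of heap: 0:x, 3:c
completions by unplaced set U, small U first (add the entries for U minus each lowest piece of U):
  |U|=1: {4}:1  {5}:1
  |U|=2: {2,4}:1  {3,5}:1  {4,5}:2
  |U|=3: {1,2,4}:1  {2,4,5}:3  {3,4,5}:3
  |U|=4: {0,1,2,4}:1  {1,2,4,5}:4  {2,3,4,5}:6
  start at 0(x): 10
  start at 3(c): 5
sum over floor = 15

15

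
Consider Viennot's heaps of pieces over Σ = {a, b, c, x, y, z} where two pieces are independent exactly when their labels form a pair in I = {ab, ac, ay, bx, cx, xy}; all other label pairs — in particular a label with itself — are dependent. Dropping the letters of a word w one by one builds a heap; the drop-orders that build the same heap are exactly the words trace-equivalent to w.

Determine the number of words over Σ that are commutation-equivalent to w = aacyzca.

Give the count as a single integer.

#0=a has no predecessor
#1=a depends on [0:a]
#2=c has no predecessor
#3=y depends on [2:c]
#4=z depends on [1:a, 3:y]
#5=c depends on [4:z]
#6=a depends on [4:z]
sources: [0:a, 2:c]
N(rest) = Σ N(rest − s) over sources s of rest; N(one piece) = 1:
  size 1 → [5]=1  [6]=1
  size 2 → [5,6]=2
  size 3 → [4,5,6]=2
  size 4 → [1,4,5,6]=2  [3,4,5,6]=2
  size 5 → [0,1,4,5,6]=2  [1,3,4,5,6]=4  [2,3,4,5,6]=2
  first=0(a) contributes 6
  first=2(c) contributes 6
|[w]| = 12

12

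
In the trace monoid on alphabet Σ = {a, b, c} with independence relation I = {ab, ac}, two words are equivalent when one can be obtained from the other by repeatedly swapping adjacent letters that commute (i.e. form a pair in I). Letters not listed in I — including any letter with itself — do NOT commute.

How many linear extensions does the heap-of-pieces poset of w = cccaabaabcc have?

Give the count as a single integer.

drop 0:c onto floor
drop 1:c onto {0:c}
drop 2:c onto {1:c}
drop 3:a onto floor
drop 4:a onto {3:a}
drop 5:b onto {2:c}
drop 6:a onto {4:a}
drop 7:a onto {6:a}
drop 8:b onto {5:b}
drop 9:c onto {8:b}
drop 10:c onto {9:c}
ground layer = {0:c, 3:a}
drop-orders for the pieces not yet dropped (sum over which currently-grounded one goes next):
  1 to go: {7} 1  {10} 1
  2 to go: {6,7} 1  {7,10} 2  {9,10} 1
  3 to go: {4,6,7} 1  {6,7,10} 3  {7,9,10} 3  {8,9,10} 1
  4 to go: {3,4,6,7} 1  {4,6,7,10} 4  {5,8,9,10} 1  {6,7,9,10} 6  {7,8,9,10} 4
  5 to go: {2,5,8,9,10} 1  {3,4,6,7,10} 5  {4,6,7,9,10} 10  {5,7,8,9,10} 5  {6,7,8,9,10} 10
  6 to go: {1,2,5,8,9,10} 1  {2,5,7,8,9,10} 6  {3,4,6,7,9,10} 15  {4,6,7,8,9,10} 20  {5,6,7,8,9,10} 15
  7 to go: {0,1,2,5,8,9,10} 1  {1,2,5,7,8,9,10} 7  {2,5,6,7,8,9,10} 21  {3,4,6,7,8,9,10} 35  {4,5,6,7,8,9,10} 35
  8 to go: {0,1,2,5,7,8,9,10} 8  {1,2,5,6,7,8,9,10} 28  {2,4,5,6,7,8,9,10} 56  {3,4,5,6,7,8,9,10} 70
  9 to go: {0,1,2,5,6,7,8,9,10} 36  {1,2,4,5,6,7,8,9,10} 84  {2,3,4,5,6,7,8,9,10} 126
  if 0:c drops first: 210 orders
  if 3:a drops first: 120 orders
heap linearizations: 330

330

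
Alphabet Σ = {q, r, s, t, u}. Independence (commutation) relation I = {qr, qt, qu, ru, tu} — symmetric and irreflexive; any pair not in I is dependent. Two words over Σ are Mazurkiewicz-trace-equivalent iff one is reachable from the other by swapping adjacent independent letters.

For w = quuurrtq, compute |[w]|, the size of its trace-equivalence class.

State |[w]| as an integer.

#0=q has no predecessor
#1=u has no predecessor
#2=u depends on [1:u]
#3=u depends on [2:u]
#4=r has no predecessor
#5=r depends on [4:r]
#6=t depends on [5:r]
#7=q depends on [0:q]
sources: [0:q, 1:u, 4:r]
N(rest) = Σ N(rest − s) over sources s of rest; N(one piece) = 1:
  size 1 → [3]=1  [6]=1  [7]=1
  size 2 → [0,7]=1  [2,3]=1  [3,6]=2  [3,7]=2  [5,6]=1  [6,7]=2
  size 3 → [0,3,7]=3  [0,6,7]=3  [1,2,3]=1  [2,3,6]=3  [2,3,7]=3  [3,5,6]=3  [3,6,7]=6  [4,5,6]=1  [5,6,7]=3
  size 4 → [0,2,3,7]=6  [0,3,6,7]=12  [0,5,6,7]=6  [1,2,3,6]=4  [1,2,3,7]=4  [2,3,5,6]=6  [2,3,6,7]=12  [3,4,5,6]=4  [3,5,6,7]=12  [4,5,6,7]=4
  size 5 → [0,1,2,3,7]=10  [0,2,3,6,7]=30  [0,3,5,6,7]=30  [0,4,5,6,7]=10  [1,2,3,5,6]=10  [1,2,3,6,7]=20  [2,3,4,5,6]=10  [2,3,5,6,7]=30  [3,4,5,6,7]=20
  size 6 → [0,1,2,3,6,7]=60  [0,2,3,5,6,7]=90  [0,3,4,5,6,7]=60  [1,2,3,4,5,6]=20  [1,2,3,5,6,7]=60  [2,3,4,5,6,7]=60
  first=0(q) contributes 140
  first=1(u) contributes 210
  first=4(r) contributes 210
|[w]| = 560

560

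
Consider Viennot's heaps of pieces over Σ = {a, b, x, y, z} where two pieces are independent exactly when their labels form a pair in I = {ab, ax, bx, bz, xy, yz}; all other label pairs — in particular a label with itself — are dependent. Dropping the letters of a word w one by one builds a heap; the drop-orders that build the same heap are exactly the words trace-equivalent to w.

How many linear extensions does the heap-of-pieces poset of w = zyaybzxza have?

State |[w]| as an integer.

#0=z has no predecessor
#1=y has no predecessor
#2=a depends on [0:z, 1:y]
#3=y depends on [2:a]
#4=b depends on [3:y]
#5=z depends on [2:a]
#6=x depends on [5:z]
#7=z depends on [6:x]
#8=a depends on [3:y, 7:z]
sources: [0:z, 1:y]
N(rest) = Σ N(rest − s) over sources s of rest; N(one piece) = 1:
  size 1 → [4]=1  [8]=1
  size 2 → [4,8]=2  [7,8]=1
  size 3 → [3,4,8]=2  [4,7,8]=3  [6,7,8]=1
  size 4 → [3,4,7,8]=5  [4,6,7,8]=4  [5,6,7,8]=1
  size 5 → [3,4,6,7,8]=9  [4,5,6,7,8]=5
  size 6 → [3,4,5,6,7,8]=14
  size 7 → [2,3,4,5,6,7,8]=14
  first=0(z) contributes 14
  first=1(y) contributes 14
|[w]| = 28

28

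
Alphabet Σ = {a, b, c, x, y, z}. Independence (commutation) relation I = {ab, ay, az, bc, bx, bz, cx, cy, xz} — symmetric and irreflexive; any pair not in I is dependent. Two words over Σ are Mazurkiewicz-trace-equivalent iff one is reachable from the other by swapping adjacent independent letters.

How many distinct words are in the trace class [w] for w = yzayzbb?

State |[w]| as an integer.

piece 0:y — minimal
piece 1:z rests on {0:y}
piece 2:a — minimal
piece 3:y rests on {1:z}
piece 4:z rests on {3:y}
piece 5:b rests on {3:y}
piece 6:b rests on {5:b}
minimal pieces: {0:y, 2:a}
ways to finish when only these pieces remain (= sum over removing one remaining piece with nothing left below it):
  1 left: {2}→1  {4}→1  {6}→1
  2 left: {2,4}→2  {2,6}→2  {4,6}→2  {5,6}→1
  3 left: {2,4,6}→6  {2,5,6}→3  {4,5,6}→3
  4 left: {2,4,5,6}→12  {3,4,5,6}→3
  5 left: {1,3,4,5,6}→3  {2,3,4,5,6}→15
  placing 0:y first → 18 extensions
  placing 2:a first → 3 extensions
total linear extensions = 21

21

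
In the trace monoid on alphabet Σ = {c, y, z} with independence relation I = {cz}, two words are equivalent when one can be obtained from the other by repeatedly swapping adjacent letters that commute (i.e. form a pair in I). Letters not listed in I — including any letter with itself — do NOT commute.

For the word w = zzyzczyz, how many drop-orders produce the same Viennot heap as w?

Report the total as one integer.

3

0(z) covers ∅
1(z) covers 0:z
2(y) covers 1:z
3(z) covers 2:y
4(c) covers 2:y
5(z) covers 3:z
6(y) covers 4:c, 5:z
7(z) covers 6:y
floor of heap: 0:z
completions by unplaced set U, small U first (add the entries for U minus each lowest piece of U):
  |U|=1: {7}:1
  |U|=2: {6,7}:1
  |U|=3: {4,6,7}:1  {5,6,7}:1
  |U|=4: {3,5,6,7}:1  {4,5,6,7}:2
  |U|=5: {3,4,5,6,7}:3
  |U|=6: {2,3,4,5,6,7}:3
  start at 0(z): 3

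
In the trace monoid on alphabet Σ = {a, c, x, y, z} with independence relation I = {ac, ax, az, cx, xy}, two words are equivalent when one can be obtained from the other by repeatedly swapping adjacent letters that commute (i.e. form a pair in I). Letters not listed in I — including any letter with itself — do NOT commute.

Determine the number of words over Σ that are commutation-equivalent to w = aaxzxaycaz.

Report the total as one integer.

140

piece 0:a — minimal
piece 1:a rests on {0:a}
piece 2:x — minimal
piece 3:z rests on {2:x}
piece 4:x rests on {3:z}
piece 5:a rests on {1:a}
piece 6:y rests on {3:z, 5:a}
piece 7:c rests on {6:y}
piece 8:a rests on {6:y}
piece 9:z rests on {4:x, 7:c}
minimal pieces: {0:a, 2:x}
ways to finish when only these pieces remain (= sum over removing one remaining piece with nothing left below it):
  1 left: {8}→1  {9}→1
  2 left: {4,9}→1  {7,9}→1  {8,9}→2
  3 left: {4,7,9}→2  {4,8,9}→3  {7,8,9}→3
  4 left: {4,7,8,9}→8  {6,7,8,9}→3
  5 left: {4,6,7,8,9}→11  {5,6,7,8,9}→3
  6 left: {1,5,6,7,8,9}→3  {3,4,6,7,8,9}→11  {4,5,6,7,8,9}→14
  7 left: {0,1,5,6,7,8,9}→3  {1,4,5,6,7,8,9}→17  {2,3,4,6,7,8,9}→11  {3,4,5,6,7,8,9}→25
  8 left: {0,1,4,5,6,7,8,9}→20  {1,3,4,5,6,7,8,9}→42  {2,3,4,5,6,7,8,9}→36
  placing 0:a first → 78 extensions
  placing 2:x first → 62 extensions
total linear extensions = 140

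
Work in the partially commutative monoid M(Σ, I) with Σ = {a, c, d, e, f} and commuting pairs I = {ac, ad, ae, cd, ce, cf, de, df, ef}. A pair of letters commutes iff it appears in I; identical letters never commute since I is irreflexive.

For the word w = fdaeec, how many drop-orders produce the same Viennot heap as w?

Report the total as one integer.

180

0(f) covers ∅
1(d) covers ∅
2(a) covers 0:f
3(e) covers ∅
4(e) covers 3:e
5(c) covers ∅
floor of heap: 0:f, 1:d, 3:e, 5:c
completions by unplaced set U, small U first (add the entries for U minus each lowest piece of U):
  |U|=1: {1}:1  {2}:1  {4}:1  {5}:1
  |U|=2: {0,2}:1  {1,2}:2  {1,4}:2  {1,5}:2  {2,4}:2  {2,5}:2  {3,4}:1  {4,5}:2
  |U|=3: {0,1,2}:3  {0,2,4}:3  {0,2,5}:3  {1,2,4}:6  {1,2,5}:6  {1,3,4}:3  {1,4,5}:6  {2,3,4}:3  {2,4,5}:6  {3,4,5}:3
  |U|=4: {0,1,2,4}:12  {0,1,2,5}:12  {0,2,3,4}:6  {0,2,4,5}:12  {1,2,3,4}:12  {1,2,4,5}:24  {1,3,4,5}:12  {2,3,4,5}:12
  start at 0(f): 60
  start at 1(d): 30
  start at 3(e): 60
  start at 5(c): 30
sum over floor = 180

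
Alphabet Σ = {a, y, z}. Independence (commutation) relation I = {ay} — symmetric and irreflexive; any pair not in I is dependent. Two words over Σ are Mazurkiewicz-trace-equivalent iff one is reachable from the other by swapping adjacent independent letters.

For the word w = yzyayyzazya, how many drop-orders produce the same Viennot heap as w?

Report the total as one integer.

8

#0=y has no predecessor
#1=z depends on [0:y]
#2=y depends on [1:z]
#3=a depends on [1:z]
#4=y depends on [2:y]
#5=y depends on [4:y]
#6=z depends on [3:a, 5:y]
#7=a depends on [6:z]
#8=z depends on [7:a]
#9=y depends on [8:z]
#10=a depends on [8:z]
sources: [0:y]
N(rest) = Σ N(rest − s) over sources s of rest; N(one piece) = 1:
  size 1 → [9]=1  [10]=1
  size 2 → [9,10]=2
  size 3 → [8,9,10]=2
  size 4 → [7,8,9,10]=2
  size 5 → [6,7,8,9,10]=2
  size 6 → [3,6,7,8,9,10]=2  [5,6,7,8,9,10]=2
  size 7 → [3,5,6,7,8,9,10]=4  [4,5,6,7,8,9,10]=2
  size 8 → [2,4,5,6,7,8,9,10]=2  [3,4,5,6,7,8,9,10]=6
  size 9 → [2,3,4,5,6,7,8,9,10]=8
  first=0(y) contributes 8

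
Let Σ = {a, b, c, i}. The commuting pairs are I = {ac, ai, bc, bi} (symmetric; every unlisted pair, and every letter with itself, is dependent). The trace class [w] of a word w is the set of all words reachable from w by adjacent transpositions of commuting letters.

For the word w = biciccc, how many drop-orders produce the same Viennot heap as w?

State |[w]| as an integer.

drop 0:b onto floor
drop 1:i onto floor
drop 2:c onto {1:i}
drop 3:i onto {2:c}
drop 4:c onto {3:i}
drop 5:c onto {4:c}
drop 6:c onto {5:c}
ground layer = {0:b, 1:i}
drop-orders for the pieces not yet dropped (sum over which currently-grounded one goes next):
  1 to go: {0} 1  {6} 1
  2 to go: {0,6} 2  {5,6} 1
  3 to go: {0,5,6} 3  {4,5,6} 1
  4 to go: {0,4,5,6} 4  {3,4,5,6} 1
  5 to go: {0,3,4,5,6} 5  {2,3,4,5,6} 1
  if 0:b drops first: 1 orders
  if 1:i drops first: 6 orders
heap linearizations: 7

7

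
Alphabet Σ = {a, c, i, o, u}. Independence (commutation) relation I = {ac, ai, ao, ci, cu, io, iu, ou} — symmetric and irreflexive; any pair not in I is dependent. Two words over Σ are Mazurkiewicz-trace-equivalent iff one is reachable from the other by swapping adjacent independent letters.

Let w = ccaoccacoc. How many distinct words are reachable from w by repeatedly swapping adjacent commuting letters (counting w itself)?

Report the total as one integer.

drop 0:c onto floor
drop 1:c onto {0:c}
drop 2:a onto floor
drop 3:o onto {1:c}
drop 4:c onto {3:o}
drop 5:c onto {4:c}
drop 6:a onto {2:a}
drop 7:c onto {5:c}
drop 8:o onto {7:c}
drop 9:c onto {8:o}
ground layer = {0:c, 2:a}
drop-orders for the pieces not yet dropped (sum over which currently-grounded one goes next):
  1 to go: {6} 1  {9} 1
  2 to go: {2,6} 1  {6,9} 2  {8,9} 1
  3 to go: {2,6,9} 3  {6,8,9} 3  {7,8,9} 1
  4 to go: {2,6,8,9} 6  {5,7,8,9} 1  {6,7,8,9} 4
  5 to go: {2,6,7,8,9} 10  {4,5,7,8,9} 1  {5,6,7,8,9} 5
  6 to go: {2,5,6,7,8,9} 15  {3,4,5,7,8,9} 1  {4,5,6,7,8,9} 6
  7 to go: {1,3,4,5,7,8,9} 1  {2,4,5,6,7,8,9} 21  {3,4,5,6,7,8,9} 7
  8 to go: {0,1,3,4,5,7,8,9} 1  {1,3,4,5,6,7,8,9} 8  {2,3,4,5,6,7,8,9} 28
  if 0:c drops first: 36 orders
  if 2:a drops first: 9 orders
heap linearizations: 45

45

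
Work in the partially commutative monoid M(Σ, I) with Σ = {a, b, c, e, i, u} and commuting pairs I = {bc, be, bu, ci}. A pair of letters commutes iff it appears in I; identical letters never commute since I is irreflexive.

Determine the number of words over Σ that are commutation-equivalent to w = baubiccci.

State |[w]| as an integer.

30

0(b) covers ∅
1(a) covers 0:b
2(u) covers 1:a
3(b) covers 1:a
4(i) covers 2:u, 3:b
5(c) covers 2:u
6(c) covers 5:c
7(c) covers 6:c
8(i) covers 4:i
floor of heap: 0:b
completions by unplaced set U, small U first (add the entries for U minus each lowest piece of U):
  |U|=1: {7}:1  {8}:1
  |U|=2: {4,8}:1  {6,7}:1  {7,8}:2
  |U|=3: {3,4,8}:1  {4,7,8}:3  {5,6,7}:1  {6,7,8}:3
  |U|=4: {3,4,7,8}:4  {4,6,7,8}:6  {5,6,7,8}:4
  |U|=5: {3,4,6,7,8}:10  {4,5,6,7,8}:10
  |U|=6: {2,4,5,6,7,8}:10  {3,4,5,6,7,8}:20
  |U|=7: {2,3,4,5,6,7,8}:30
  start at 0(b): 30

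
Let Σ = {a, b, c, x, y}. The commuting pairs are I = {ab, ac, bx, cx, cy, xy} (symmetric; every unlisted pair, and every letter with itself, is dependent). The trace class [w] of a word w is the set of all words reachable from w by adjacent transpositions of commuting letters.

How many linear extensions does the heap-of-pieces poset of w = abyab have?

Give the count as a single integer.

4

#0=a has no predecessor
#1=b has no predecessor
#2=y depends on [0:a, 1:b]
#3=a depends on [2:y]
#4=b depends on [2:y]
sources: [0:a, 1:b]
N(rest) = Σ N(rest − s) over sources s of rest; N(one piece) = 1:
  size 1 → [3]=1  [4]=1
  size 2 → [3,4]=2
  size 3 → [2,3,4]=2
  first=0(a) contributes 2
  first=1(b) contributes 2
|[w]| = 4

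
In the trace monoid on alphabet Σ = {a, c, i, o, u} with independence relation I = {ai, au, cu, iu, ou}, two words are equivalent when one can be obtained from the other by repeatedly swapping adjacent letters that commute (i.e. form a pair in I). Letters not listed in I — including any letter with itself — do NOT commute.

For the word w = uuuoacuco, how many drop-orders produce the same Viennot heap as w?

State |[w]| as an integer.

126

#0=u has no predecessor
#1=u depends on [0:u]
#2=u depends on [1:u]
#3=o has no predecessor
#4=a depends on [3:o]
#5=c depends on [4:a]
#6=u depends on [2:u]
#7=c depends on [5:c]
#8=o depends on [7:c]
sources: [0:u, 3:o]
N(rest) = Σ N(rest − s) over sources s of rest; N(one piece) = 1:
  size 1 → [6]=1  [8]=1
  size 2 → [2,6]=1  [6,8]=2  [7,8]=1
  size 3 → [1,2,6]=1  [2,6,8]=3  [5,7,8]=1  [6,7,8]=3
  size 4 → [0,1,2,6]=1  [1,2,6,8]=4  [2,6,7,8]=6  [4,5,7,8]=1  [5,6,7,8]=4
  size 5 → [0,1,2,6,8]=5  [1,2,6,7,8]=10  [2,5,6,7,8]=10  [3,4,5,7,8]=1  [4,5,6,7,8]=5
  size 6 → [0,1,2,6,7,8]=15  [1,2,5,6,7,8]=20  [2,4,5,6,7,8]=15  [3,4,5,6,7,8]=6
  size 7 → [0,1,2,5,6,7,8]=35  [1,2,4,5,6,7,8]=35  [2,3,4,5,6,7,8]=21
  first=0(u) contributes 56
  first=3(o) contributes 70
|[w]| = 126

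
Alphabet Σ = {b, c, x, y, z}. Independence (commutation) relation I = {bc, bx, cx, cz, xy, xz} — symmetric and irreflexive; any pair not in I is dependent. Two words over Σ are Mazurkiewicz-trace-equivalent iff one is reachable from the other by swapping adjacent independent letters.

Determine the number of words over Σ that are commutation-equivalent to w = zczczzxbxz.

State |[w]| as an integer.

1260

piece 0:z — minimal
piece 1:c — minimal
piece 2:z rests on {0:z}
piece 3:c rests on {1:c}
piece 4:z rests on {2:z}
piece 5:z rests on {4:z}
piece 6:x — minimal
piece 7:b rests on {5:z}
piece 8:x rests on {6:x}
piece 9:z rests on {7:b}
minimal pieces: {0:z, 1:c, 6:x}
ways to finish when only these pieces remain (= sum over removing one remaining piece with nothing left below it):
  1 left: {3}→1  {8}→1  {9}→1
  2 left: {1,3}→1  {3,8}→2  {3,9}→2  {6,8}→1  {7,9}→1  {8,9}→2
  3 left: {1,3,8}→3  {1,3,9}→3  {3,6,8}→3  {3,7,9}→3  {3,8,9}→6  {5,7,9}→1  {6,8,9}→3  {7,8,9}→3
  4 left: {1,3,6,8}→6  {1,3,7,9}→6  {1,3,8,9}→12  {3,5,7,9}→4  {3,6,8,9}→12  {3,7,8,9}→12  {4,5,7,9}→1  {5,7,8,9}→4  {6,7,8,9}→6
  5 left: {1,3,5,7,9}→10  {1,3,6,8,9}→30  {1,3,7,8,9}→30  {2,4,5,7,9}→1  {3,4,5,7,9}→5  {3,5,7,8,9}→20  {3,6,7,8,9}→30  {4,5,7,8,9}→5  {5,6,7,8,9}→10
  6 left: {0,2,4,5,7,9}→1  {1,3,4,5,7,9}→15  {1,3,5,7,8,9}→60  {1,3,6,7,8,9}→90  {2,3,4,5,7,9}→6  {2,4,5,7,8,9}→6  {3,4,5,7,8,9}→30  {3,5,6,7,8,9}→60  {4,5,6,7,8,9}→15
  7 left: {0,2,3,4,5,7,9}→7  {0,2,4,5,7,8,9}→7  {1,2,3,4,5,7,9}→21  {1,3,4,5,7,8,9}→105  {1,3,5,6,7,8,9}→210  {2,3,4,5,7,8,9}→42  {2,4,5,6,7,8,9}→21  {3,4,5,6,7,8,9}→105
  8 left: {0,1,2,3,4,5,7,9}→28  {0,2,3,4,5,7,8,9}→56  {0,2,4,5,6,7,8,9}→28  {1,2,3,4,5,7,8,9}→168  {1,3,4,5,6,7,8,9}→420  {2,3,4,5,6,7,8,9}→168
  placing 0:z first → 756 extensions
  placing 1:c first → 252 extensions
  placing 6:x first → 252 extensions
total linear extensions = 1260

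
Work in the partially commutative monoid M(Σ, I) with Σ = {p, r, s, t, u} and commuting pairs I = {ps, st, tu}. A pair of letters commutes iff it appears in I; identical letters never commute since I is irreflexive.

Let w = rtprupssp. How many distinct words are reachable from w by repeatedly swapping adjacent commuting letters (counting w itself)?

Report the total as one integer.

6

drop 0:r onto floor
drop 1:t onto {0:r}
drop 2:p onto {1:t}
drop 3:r onto {2:p}
drop 4:u onto {3:r}
drop 5:p onto {4:u}
drop 6:s onto {4:u}
drop 7:s onto {6:s}
drop 8:p onto {5:p}
ground layer = {0:r}
drop-orders for the pieces not yet dropped (sum over which currently-grounded one goes next):
  1 to go: {7} 1  {8} 1
  2 to go: {5,8} 1  {6,7} 1  {7,8} 2
  3 to go: {5,7,8} 3  {6,7,8} 3
  4 to go: {5,6,7,8} 6
  5 to go: {4,5,6,7,8} 6
  6 to go: {3,4,5,6,7,8} 6
  7 to go: {2,3,4,5,6,7,8} 6
  if 0:r drops first: 6 orders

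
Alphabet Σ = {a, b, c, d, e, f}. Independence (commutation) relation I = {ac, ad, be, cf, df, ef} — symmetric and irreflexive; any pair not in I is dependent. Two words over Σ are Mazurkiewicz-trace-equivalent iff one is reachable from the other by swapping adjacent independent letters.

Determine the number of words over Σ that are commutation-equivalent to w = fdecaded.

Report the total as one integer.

12

#0=f has no predecessor
#1=d has no predecessor
#2=e depends on [1:d]
#3=c depends on [2:e]
#4=a depends on [0:f, 2:e]
#5=d depends on [3:c]
#6=e depends on [4:a, 5:d]
#7=d depends on [6:e]
sources: [0:f, 1:d]
N(rest) = Σ N(rest − s) over sources s of rest; N(one piece) = 1:
  size 1 → [7]=1
  size 2 → [6,7]=1
  size 3 → [4,6,7]=1  [5,6,7]=1
  size 4 → [0,4,6,7]=1  [3,5,6,7]=1  [4,5,6,7]=2
  size 5 → [0,4,5,6,7]=3  [3,4,5,6,7]=3
  size 6 → [0,3,4,5,6,7]=6  [2,3,4,5,6,7]=3
  first=0(f) contributes 3
  first=1(d) contributes 9
|[w]| = 12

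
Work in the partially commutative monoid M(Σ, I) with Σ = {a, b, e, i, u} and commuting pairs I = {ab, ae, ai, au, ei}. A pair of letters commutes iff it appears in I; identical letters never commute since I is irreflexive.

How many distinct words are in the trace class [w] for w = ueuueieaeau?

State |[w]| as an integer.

piece 0:u — minimal
piece 1:e rests on {0:u}
piece 2:u rests on {1:e}
piece 3:u rests on {2:u}
piece 4:e rests on {3:u}
piece 5:i rests on {3:u}
piece 6:e rests on {4:e}
piece 7:a — minimal
piece 8:e rests on {6:e}
piece 9:a rests on {7:a}
piece 10:u rests on {5:i, 8:e}
minimal pieces: {0:u, 7:a}
ways to finish when only these pieces remain (= sum over removing one remaining piece with nothing left below it):
  1 left: {9}→1  {10}→1
  2 left: {5,10}→1  {7,9}→1  {8,10}→1  {9,10}→2
  3 left: {5,8,10}→2  {5,9,10}→3  {6,8,10}→1  {7,9,10}→3  {8,9,10}→3
  4 left: {4,6,8,10}→1  {5,6,8,10}→3  {5,7,9,10}→6  {5,8,9,10}→8  {6,8,9,10}→4  {7,8,9,10}→6
  5 left: {4,5,6,8,10}→4  {4,6,8,9,10}→5  {5,6,8,9,10}→15  {5,7,8,9,10}→20  {6,7,8,9,10}→10
  6 left: {3,4,5,6,8,10}→4  {4,5,6,8,9,10}→24  {4,6,7,8,9,10}→15  {5,6,7,8,9,10}→45
  7 left: {2,3,4,5,6,8,10}→4  {3,4,5,6,8,9,10}→28  {4,5,6,7,8,9,10}→84
  8 left: {1,2,3,4,5,6,8,10}→4  {2,3,4,5,6,8,9,10}→32  {3,4,5,6,7,8,9,10}→112
  9 left: {0,1,2,3,4,5,6,8,10}→4  {1,2,3,4,5,6,8,9,10}→36  {2,3,4,5,6,7,8,9,10}→144
  placing 0:u first → 180 extensions
  placing 7:a first → 40 extensions
total linear extensions = 220

220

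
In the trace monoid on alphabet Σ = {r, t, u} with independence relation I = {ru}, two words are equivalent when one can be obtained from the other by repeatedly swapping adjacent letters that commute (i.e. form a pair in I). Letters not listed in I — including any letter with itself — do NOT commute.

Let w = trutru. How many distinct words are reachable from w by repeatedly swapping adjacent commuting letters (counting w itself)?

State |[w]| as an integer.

4

piece 0:t — minimal
piece 1:r rests on {0:t}
piece 2:u rests on {0:t}
piece 3:t rests on {1:r, 2:u}
piece 4:r rests on {3:t}
piece 5:u rests on {3:t}
minimal pieces: {0:t}
ways to finish when only these pieces remain (= sum over removing one remaining piece with nothing left below it):
  1 left: {4}→1  {5}→1
  2 left: {4,5}→2
  3 left: {3,4,5}→2
  4 left: {1,3,4,5}→2  {2,3,4,5}→2
  placing 0:t first → 4 extensions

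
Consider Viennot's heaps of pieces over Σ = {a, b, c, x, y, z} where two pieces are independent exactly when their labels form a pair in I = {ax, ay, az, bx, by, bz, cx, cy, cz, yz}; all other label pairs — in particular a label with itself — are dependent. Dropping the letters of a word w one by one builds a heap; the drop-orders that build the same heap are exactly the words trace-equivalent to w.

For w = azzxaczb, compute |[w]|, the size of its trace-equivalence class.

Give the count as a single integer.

70

0(a) covers ∅
1(z) covers ∅
2(z) covers 1:z
3(x) covers 2:z
4(a) covers 0:a
5(c) covers 4:a
6(z) covers 3:x
7(b) covers 5:c
floor of heap: 0:a, 1:z
completions by unplaced set U, small U first (add the entries for U minus each lowest piece of U):
  |U|=1: {6}:1  {7}:1
  |U|=2: {3,6}:1  {5,7}:1  {6,7}:2
  |U|=3: {2,3,6}:1  {3,6,7}:3  {4,5,7}:1  {5,6,7}:3
  |U|=4: {0,4,5,7}:1  {1,2,3,6}:1  {2,3,6,7}:4  {3,5,6,7}:6  {4,5,6,7}:4
  |U|=5: {0,4,5,6,7}:5  {1,2,3,6,7}:5  {2,3,5,6,7}:10  {3,4,5,6,7}:10
  |U|=6: {0,3,4,5,6,7}:15  {1,2,3,5,6,7}:15  {2,3,4,5,6,7}:20
  start at 0(a): 35
  start at 1(z): 35
sum over floor = 70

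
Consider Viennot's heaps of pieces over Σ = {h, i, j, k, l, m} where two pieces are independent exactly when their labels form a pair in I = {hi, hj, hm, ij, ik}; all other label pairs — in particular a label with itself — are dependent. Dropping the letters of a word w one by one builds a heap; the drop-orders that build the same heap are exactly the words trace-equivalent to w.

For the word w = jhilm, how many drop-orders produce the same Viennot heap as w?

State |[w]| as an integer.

6

drop 0:j onto floor
drop 1:h onto floor
drop 2:i onto floor
drop 3:l onto {0:j, 1:h, 2:i}
drop 4:m onto {3:l}
ground layer = {0:j, 1:h, 2:i}
drop-orders for the pieces not yet dropped (sum over which currently-grounded one goes next):
  1 to go: {4} 1
  2 to go: {3,4} 1
  3 to go: {0,3,4} 1  {1,3,4} 1  {2,3,4} 1
  if 0:j drops first: 2 orders
  if 1:h drops first: 2 orders
  if 2:i drops first: 2 orders
heap linearizations: 6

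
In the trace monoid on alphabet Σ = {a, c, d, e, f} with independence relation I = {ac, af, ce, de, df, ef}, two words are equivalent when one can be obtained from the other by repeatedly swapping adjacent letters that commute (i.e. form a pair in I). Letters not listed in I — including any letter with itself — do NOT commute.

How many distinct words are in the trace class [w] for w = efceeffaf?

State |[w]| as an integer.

126

drop 0:e onto floor
drop 1:f onto floor
drop 2:c onto {1:f}
drop 3:e onto {0:e}
drop 4:e onto {3:e}
drop 5:f onto {2:c}
drop 6:f onto {5:f}
drop 7:a onto {4:e}
drop 8:f onto {6:f}
ground layer = {0:e, 1:f}
drop-orders for the pieces not yet dropped (sum over which currently-grounded one goes next):
  1 to go: {7} 1  {8} 1
  2 to go: {4,7} 1  {6,8} 1  {7,8} 2
  3 to go: {3,4,7} 1  {4,7,8} 3  {5,6,8} 1  {6,7,8} 3
  4 to go: {0,3,4,7} 1  {2,5,6,8} 1  {3,4,7,8} 4  {4,6,7,8} 6  {5,6,7,8} 4
  5 to go: {0,3,4,7,8} 5  {1,2,5,6,8} 1  {2,5,6,7,8} 5  {3,4,6,7,8} 10  {4,5,6,7,8} 10
  6 to go: {0,3,4,6,7,8} 15  {1,2,5,6,7,8} 6  {2,4,5,6,7,8} 15  {3,4,5,6,7,8} 20
  7 to go: {0,3,4,5,6,7,8} 35  {1,2,4,5,6,7,8} 21  {2,3,4,5,6,7,8} 35
  if 0:e drops first: 56 orders
  if 1:f drops first: 70 orders
heap linearizations: 126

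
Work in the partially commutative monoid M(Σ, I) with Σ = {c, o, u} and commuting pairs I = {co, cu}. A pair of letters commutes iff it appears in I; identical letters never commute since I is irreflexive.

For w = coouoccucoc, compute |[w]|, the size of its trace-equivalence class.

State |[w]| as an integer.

462

0(c) covers ∅
1(o) covers ∅
2(o) covers 1:o
3(u) covers 2:o
4(o) covers 3:u
5(c) covers 0:c
6(c) covers 5:c
7(u) covers 4:o
8(c) covers 6:c
9(o) covers 7:u
10(c) covers 8:c
floor of heap: 0:c, 1:o
completions by unplaced set U, small U first (add the entries for U minus each lowest piece of U):
  |U|=1: {9}:1  {10}:1
  |U|=2: {7,9}:1  {8,10}:1  {9,10}:2
  |U|=3: {4,7,9}:1  {6,8,10}:1  {7,9,10}:3  {8,9,10}:3
  |U|=4: {3,4,7,9}:1  {4,7,9,10}:4  {5,6,8,10}:1  {6,8,9,10}:4  {7,8,9,10}:6
  |U|=5: {0,5,6,8,10}:1  {2,3,4,7,9}:1  {3,4,7,9,10}:5  {4,7,8,9,10}:10  {5,6,8,9,10}:5  {6,7,8,9,10}:10
  |U|=6: {0,5,6,8,9,10}:6  {1,2,3,4,7,9}:1  {2,3,4,7,9,10}:6  {3,4,7,8,9,10}:15  {4,6,7,8,9,10}:20  {5,6,7,8,9,10}:15
  |U|=7: {0,5,6,7,8,9,10}:21  {1,2,3,4,7,9,10}:7  {2,3,4,7,8,9,10}:21  {3,4,6,7,8,9,10}:35  {4,5,6,7,8,9,10}:35
  |U|=8: {0,4,5,6,7,8,9,10}:56  {1,2,3,4,7,8,9,10}:28  {2,3,4,6,7,8,9,10}:56  {3,4,5,6,7,8,9,10}:70
  |U|=9: {0,3,4,5,6,7,8,9,10}:126  {1,2,3,4,6,7,8,9,10}:84  {2,3,4,5,6,7,8,9,10}:126
  start at 0(c): 210
  start at 1(o): 252
sum over floor = 462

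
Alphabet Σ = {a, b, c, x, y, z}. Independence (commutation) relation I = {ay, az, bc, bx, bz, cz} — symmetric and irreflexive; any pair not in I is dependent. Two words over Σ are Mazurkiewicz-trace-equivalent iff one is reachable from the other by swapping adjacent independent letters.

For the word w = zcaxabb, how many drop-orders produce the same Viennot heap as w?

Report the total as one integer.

#0=z has no predecessor
#1=c has no predecessor
#2=a depends on [1:c]
#3=x depends on [0:z, 2:a]
#4=a depends on [3:x]
#5=b depends on [4:a]
#6=b depends on [5:b]
sources: [0:z, 1:c]
N(rest) = Σ N(rest − s) over sources s of rest; N(one piece) = 1:
  size 1 → [6]=1
  size 2 → [5,6]=1
  size 3 → [4,5,6]=1
  size 4 → [3,4,5,6]=1
  size 5 → [0,3,4,5,6]=1  [2,3,4,5,6]=1
  first=0(z) contributes 1
  first=1(c) contributes 2
|[w]| = 3

3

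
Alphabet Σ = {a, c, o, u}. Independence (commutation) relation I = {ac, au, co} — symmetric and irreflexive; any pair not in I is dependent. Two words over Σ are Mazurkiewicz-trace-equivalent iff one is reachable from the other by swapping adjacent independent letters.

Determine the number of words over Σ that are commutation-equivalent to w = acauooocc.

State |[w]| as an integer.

piece 0:a — minimal
piece 1:c — minimal
piece 2:a rests on {0:a}
piece 3:u rests on {1:c}
piece 4:o rests on {2:a, 3:u}
piece 5:o rests on {4:o}
piece 6:o rests on {5:o}
piece 7:c rests on {3:u}
piece 8:c rests on {7:c}
minimal pieces: {0:a, 1:c}
ways to finish when only these pieces remain (= sum over removing one remaining piece with nothing left below it):
  1 left: {6}→1  {8}→1
  2 left: {5,6}→1  {6,8}→2  {7,8}→1
  3 left: {4,5,6}→1  {5,6,8}→3  {6,7,8}→3
  4 left: {2,4,5,6}→1  {4,5,6,8}→4  {5,6,7,8}→6
  5 left: {0,2,4,5,6}→1  {2,4,5,6,8}→5  {4,5,6,7,8}→10
  6 left: {0,2,4,5,6,8}→6  {2,4,5,6,7,8}→15  {3,4,5,6,7,8}→10
  7 left: {0,2,4,5,6,7,8}→21  {1,3,4,5,6,7,8}→10  {2,3,4,5,6,7,8}→25
  placing 0:a first → 35 extensions
  placing 1:c first → 46 extensions
total linear extensions = 81

81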